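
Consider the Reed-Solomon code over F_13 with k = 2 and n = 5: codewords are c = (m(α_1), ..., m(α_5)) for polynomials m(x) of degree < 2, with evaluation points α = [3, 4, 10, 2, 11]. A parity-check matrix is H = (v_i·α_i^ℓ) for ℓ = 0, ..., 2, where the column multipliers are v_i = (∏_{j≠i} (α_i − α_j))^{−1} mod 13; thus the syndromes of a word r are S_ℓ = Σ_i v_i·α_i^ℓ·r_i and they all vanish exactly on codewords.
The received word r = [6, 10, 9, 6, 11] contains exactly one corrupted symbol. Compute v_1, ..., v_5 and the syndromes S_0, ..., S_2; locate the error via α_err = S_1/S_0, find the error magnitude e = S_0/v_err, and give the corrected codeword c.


S = (7, 8, 11), error at position 1, error magnitude e = 11, c = [8, 10, 9, 6, 11].

Step 1: column multipliers v_i = (∏_{j≠i}(α_i − α_j))^{−1} mod 13.
  i = 1 (α = 3): (3−4)(3−10)(3−2)(3−11) = (−1)·(−7)·1·(−8) = −56 ≡ 9, so v_1 = 9^{−1} = 3 (mod 13).
  i = 2 (α = 4): (4−3)(4−10)(4−2)(4−11) = 1·(−6)·2·(−7) = 84 ≡ 6, so v_2 = 6^{−1} = 11 (mod 13).
  i = 3 (α = 10): (10−3)(10−4)(10−2)(10−11) = 7·6·8·(−1) = −336 ≡ 2, so v_3 = 2^{−1} = 7 (mod 13).
  i = 4 (α = 2): (2−3)(2−4)(2−10)(2−11) = (−1)·(−2)·(−8)·(−9) = 144 ≡ 1, so v_4 = 1^{−1} = 1 (mod 13).
  i = 5 (α = 11): (11−3)(11−4)(11−10)(11−2) = 8·7·1·9 = 504 ≡ 10, so v_5 = 10^{−1} = 4 (mod 13).
  v = [3, 11, 7, 1, 4].
Step 2: syndromes of r = [6, 10, 9, 6, 11] (all sums mod 13).
  S_0 = Σ v_i r_i = 3·6 + 11·10 + 7·9 + 1·6 + 4·11 = 241 ≡ 7.
  S_1 = Σ v_i α_i r_i = 3·3·6 + 11·4·10 + 7·10·9 + 1·2·6 + 4·11·11 = 1620 ≡ 8.
  α_i^2 mod 13 = [9, 3, 9, 4, 4].
  S_2 = Σ v_i α_i^2 r_i = 3·9·6 + 11·3·10 + 7·9·9 + 1·4·6 + 4·4·11 = 1259 ≡ 11.
  S = (7, 8, 11) ≠ 0, so r is not a codeword (an error is present).
Step 3: locate the error. For a single error e at position i, S_ℓ = v_i·e·α_i^ℓ, so α_err = S_1/S_0.
  S_0^{−1} = 7^{−1} = 2 (mod 13), so α_err = 8·2 = 16 ≡ 3 = α_1. Error position i = 1.
  Consistency check: S_2/S_1 = 11·5 = 55 ≡ 3 = α_err ✓ (single-error assumption holds).
Step 4: error magnitude e = S_0/v_1 = S_0·∏_{j≠1}(α_1 − α_j) = 7·9 = 63 ≡ 11 (mod 13).
Step 5: correct position 1: c_1 = r_1 − e = 6 − 11 ≡ 8 (mod 13). Hence c = [8, 10, 9, 6, 11].
  Check: interpolating c through the α_i gives m(x) = 2 + 2·x (degree < 2) with m(α_i) = c_i for every i, so c is indeed a codeword.


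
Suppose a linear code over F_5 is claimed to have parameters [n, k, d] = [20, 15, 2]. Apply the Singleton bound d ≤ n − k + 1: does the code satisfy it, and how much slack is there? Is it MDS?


Singleton RHS = n − k + 1 = 6, slack = 4, bound satisfied, not MDS.

Singleton bound: d ≤ n − k + 1.
Here n = 20, k = 15, so n − k + 1 = 6.
Given d = 2, check d ≤ 6: YES.
Slack = (n − k + 1) − d = 4.
The code is NOT MDS (slack = 4 > 0).
Description: the claimed parameters are [20, 15, 2]_5; such a code would be non-MDS.


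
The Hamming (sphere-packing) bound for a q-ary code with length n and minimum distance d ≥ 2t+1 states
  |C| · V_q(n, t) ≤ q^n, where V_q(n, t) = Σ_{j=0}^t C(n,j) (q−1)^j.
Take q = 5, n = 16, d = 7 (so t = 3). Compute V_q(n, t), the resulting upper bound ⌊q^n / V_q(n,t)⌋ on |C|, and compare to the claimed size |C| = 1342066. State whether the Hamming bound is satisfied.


V_q(n, t) = 37825, q^n = 152587890625, Hamming bound = 4034048, |C| = 1342066 ≤ bound (satisfied).

Step 1: Compute V_q(n, t) = Σ_{j=0}^3 C(n, j) (q−1)^j.
  j = 0: C(16,0)·(4)^0 = 1·1 = 1.
  j = 1: C(16,1)·(4)^1 = 16·4 = 64.
  j = 2: C(16,2)·(4)^2 = 120·16 = 1920.
  j = 3: C(16,3)·(4)^3 = 560·64 = 35840.
  V_q(n, t) = 1 + 64 + 1920 + 35840 = 37825.
Step 2: q^n = 5^16 = 152587890625.
Step 3: Hamming bound ⌊q^n / V_q(n,t)⌋ = ⌊152587890625/37825⌋ = 4034048.
Step 4: Compare |C| = 1342066 to 4034048: satisfied.
The claimed |C| lies below the Hamming bound.


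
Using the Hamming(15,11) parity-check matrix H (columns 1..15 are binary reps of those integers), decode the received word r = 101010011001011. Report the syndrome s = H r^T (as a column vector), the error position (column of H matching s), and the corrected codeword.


s = (1, 0, 1, 1)^T, error position = 11, corrected codeword c = 101010011011011

Compute s = H r^T mod 2 one row at a time:
  s_1 = 1 + 1 + 0 + 0 + 1 + 0 + 1 + 1 = 5 ≡ 1 (mod 2).
  s_2 = 0 + 1 + 0 + 0 + 1 + 0 + 1 + 1 = 4 ≡ 0 (mod 2).
  s_3 = 0 + 1 + 0 + 0 + 0 + 0 + 1 + 1 = 3 ≡ 1 (mod 2).
  s_4 = 1 + 1 + 1 + 0 + 1 + 0 + 0 + 1 = 5 ≡ 1 (mod 2).
s = (1, 0, 1, 1)^T — this equals column 11 of H (binary 1011), so error is at position 11.
Correct: flip bit 11 of r = 101010011001011 to get c = 101010011011011.


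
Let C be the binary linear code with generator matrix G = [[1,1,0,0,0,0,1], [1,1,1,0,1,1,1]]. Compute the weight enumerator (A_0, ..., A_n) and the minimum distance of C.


Weight distribution: A_0 = 1, A_3 = 2, A_6 = 1. Minimum distance d = 3.

Enumerate all 2^2 = 4 messages m ∈ F_2^2.
For each, compute codeword c = mG in F_2^7, then tally its weight.
  m = 00 → c = 0000000, weight = 0.
  m = 10 → c = 1100001, weight = 3.
  m = 01 → c = 1110111, weight = 6.
  m = 11 → c = 0010110, weight = 3.
Tally weights:
  weight 0: 1 codewords.
  weight 3: 2 codewords.
  weight 6: 1 codewords.
Minimum distance d = smallest w > 0 with A_w > 0 = 3.
Sanity: Σ A_w = 4 = 2^2 = 4 ✓.


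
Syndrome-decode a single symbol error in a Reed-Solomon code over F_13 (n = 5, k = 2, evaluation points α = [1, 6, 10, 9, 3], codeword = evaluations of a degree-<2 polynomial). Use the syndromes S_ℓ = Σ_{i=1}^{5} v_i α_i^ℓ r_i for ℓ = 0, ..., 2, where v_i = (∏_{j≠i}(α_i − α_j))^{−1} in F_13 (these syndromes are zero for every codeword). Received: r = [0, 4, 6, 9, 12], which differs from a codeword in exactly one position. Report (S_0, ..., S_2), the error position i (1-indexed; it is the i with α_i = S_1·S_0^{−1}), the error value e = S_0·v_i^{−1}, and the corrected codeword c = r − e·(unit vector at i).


S = (6, 8, 2), error at position 3, error magnitude e = 4, c = [0, 4, 2, 9, 12].

Step 1: column multipliers v_i = (∏_{j≠i}(α_i − α_j))^{−1} mod 13.
  i = 1 (α = 1): (1−6)(1−10)(1−9)(1−3) = (−5)·(−9)·(−8)·(−2) = 720 ≡ 5, so v_1 = 5^{−1} = 8 (mod 13).
  i = 2 (α = 6): (6−1)(6−10)(6−9)(6−3) = 5·(−4)·(−3)·3 = 180 ≡ 11, so v_2 = 11^{−1} = 6 (mod 13).
  i = 3 (α = 10): (10−1)(10−6)(10−9)(10−3) = 9·4·1·7 = 252 ≡ 5, so v_3 = 5^{−1} = 8 (mod 13).
  i = 4 (α = 9): (9−1)(9−6)(9−10)(9−3) = 8·3·(−1)·6 = −144 ≡ 12, so v_4 = 12^{−1} = 12 (mod 13).
  i = 5 (α = 3): (3−1)(3−6)(3−10)(3−9) = 2·(−3)·(−7)·(−6) = −252 ≡ 8, so v_5 = 8^{−1} = 5 (mod 13).
  v = [8, 6, 8, 12, 5].
Step 2: syndromes of r = [0, 4, 6, 9, 12] (all sums mod 13).
  S_0 = Σ v_i r_i = 8·0 + 6·4 + 8·6 + 12·9 + 5·12 = 240 ≡ 6.
  S_1 = Σ v_i α_i r_i = 8·1·0 + 6·6·4 + 8·10·6 + 12·9·9 + 5·3·12 = 1776 ≡ 8.
  α_i^2 mod 13 = [1, 10, 9, 3, 9].
  S_2 = Σ v_i α_i^2 r_i = 8·1·0 + 6·10·4 + 8·9·6 + 12·3·9 + 5·9·12 = 1536 ≡ 2.
  S = (6, 8, 2) ≠ 0, so r is not a codeword (an error is present).
Step 3: locate the error. For a single error e at position i, S_ℓ = v_i·e·α_i^ℓ, so α_err = S_1/S_0.
  S_0^{−1} = 6^{−1} = 11 (mod 13), so α_err = 8·11 = 88 ≡ 10 = α_3. Error position i = 3.
  Consistency check: S_2/S_1 = 2·5 = 10 ≡ 10 = α_err ✓ (single-error assumption holds).
Step 4: error magnitude e = S_0/v_3 = S_0·∏_{j≠3}(α_3 − α_j) = 6·5 = 30 ≡ 4 (mod 13).
Step 5: correct position 3: c_3 = r_3 − e = 6 − 4 ≡ 2 (mod 13). Hence c = [0, 4, 2, 9, 12].
  Check: interpolating c through the α_i gives m(x) = 7 + 6·x (degree < 2) with m(α_i) = c_i for every i, so c is indeed a codeword.


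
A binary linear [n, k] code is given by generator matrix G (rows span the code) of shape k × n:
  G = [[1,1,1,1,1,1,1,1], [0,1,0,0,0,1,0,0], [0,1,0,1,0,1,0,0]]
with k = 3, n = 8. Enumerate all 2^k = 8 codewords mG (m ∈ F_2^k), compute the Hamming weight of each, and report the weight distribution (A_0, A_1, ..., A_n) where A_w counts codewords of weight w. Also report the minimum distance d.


Weight distribution: A_0 = 1, A_1 = 1, A_2 = 1, A_3 = 1, A_5 = 1, A_6 = 1, A_7 = 1, A_8 = 1. Minimum distance d = 1.

Enumerate all 2^3 = 8 messages m ∈ F_2^3.
For each, compute codeword c = mG in F_2^8, then tally its weight.
  m = 000 → c = 00000000, weight = 0.
  m = 100 → c = 11111111, weight = 8.
  m = 010 → c = 01000100, weight = 2.
  m = 110 → c = 10111011, weight = 6.
  m = 001 → c = 01010100, weight = 3.
  m = 101 → c = 10101011, weight = 5.
  m = 011 → c = 00010000, weight = 1.
  m = 111 → c = 11101111, weight = 7.
Tally weights:
  weight 0: 1 codewords.
  weight 1: 1 codewords.
  weight 2: 1 codewords.
  weight 3: 1 codewords.
  weight 5: 1 codewords.
  weight 6: 1 codewords.
  weight 7: 1 codewords.
  weight 8: 1 codewords.
Minimum distance d = smallest w > 0 with A_w > 0 = 1.
Sanity: Σ A_w = 8 = 2^3 = 8 ✓.


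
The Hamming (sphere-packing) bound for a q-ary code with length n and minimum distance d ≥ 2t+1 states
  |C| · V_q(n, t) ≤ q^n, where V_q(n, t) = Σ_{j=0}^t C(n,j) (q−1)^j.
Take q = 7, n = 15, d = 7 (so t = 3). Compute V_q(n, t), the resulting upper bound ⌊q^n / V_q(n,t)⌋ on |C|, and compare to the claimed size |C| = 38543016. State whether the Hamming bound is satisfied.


V_q(n, t) = 102151, q^n = 4747561509943, Hamming bound = 46475918, |C| = 38543016 ≤ bound (satisfied).

Step 1: Compute V_q(n, t) = Σ_{j=0}^3 C(n, j) (q−1)^j.
  j = 0: C(15,0)·(6)^0 = 1·1 = 1.
  j = 1: C(15,1)·(6)^1 = 15·6 = 90.
  j = 2: C(15,2)·(6)^2 = 105·36 = 3780.
  j = 3: C(15,3)·(6)^3 = 455·216 = 98280.
  V_q(n, t) = 1 + 90 + 3780 + 98280 = 102151.
Step 2: q^n = 7^15 = 4747561509943.
Step 3: Hamming bound ⌊q^n / V_q(n,t)⌋ = ⌊4747561509943/102151⌋ = 46475918.
Step 4: Compare |C| = 38543016 to 46475918: satisfied.
The claimed |C| lies below the Hamming bound.


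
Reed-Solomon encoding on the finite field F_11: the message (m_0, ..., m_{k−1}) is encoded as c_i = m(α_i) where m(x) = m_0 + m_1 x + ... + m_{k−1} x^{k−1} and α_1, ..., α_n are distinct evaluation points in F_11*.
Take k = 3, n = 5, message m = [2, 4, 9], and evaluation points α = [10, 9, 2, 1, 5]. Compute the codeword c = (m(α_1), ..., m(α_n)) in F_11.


c = [7, 8, 2, 4, 5]

Message polynomial: m(x) = 2 + 4·x + 9·x^2 (mod 11).
For each evaluation point α_i, compute m(α_i) mod 11:
  α_1 = 10: Horner steps 9 → 6 → 7, so m(10) = 7.
  α_2 = 9: Horner steps 9 → 8 → 8, so m(9) = 8.
  α_3 = 2: Horner steps 9 → 0 → 2, so m(2) = 2.
  α_4 = 1: Horner steps 9 → 2 → 4, so m(1) = 4.
  α_5 = 5: Horner steps 9 → 5 → 5, so m(5) = 5.
Codeword c = [7, 8, 2, 4, 5] ∈ F_11^5.


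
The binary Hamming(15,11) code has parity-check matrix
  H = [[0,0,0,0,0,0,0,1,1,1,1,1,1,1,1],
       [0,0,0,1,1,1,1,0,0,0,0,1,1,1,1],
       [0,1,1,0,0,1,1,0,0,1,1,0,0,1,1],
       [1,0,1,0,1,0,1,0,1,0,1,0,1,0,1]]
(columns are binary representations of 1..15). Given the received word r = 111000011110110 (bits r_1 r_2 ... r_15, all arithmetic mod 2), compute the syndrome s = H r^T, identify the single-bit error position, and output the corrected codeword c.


s = (0, 0, 1, 1)^T, error position = 3, corrected codeword c = 110000011110110

Compute s = H r^T mod 2 one row at a time:
  s_1 = 1 + 1 + 1 + 1 + 0 + 1 + 1 + 0 = 6 ≡ 0 (mod 2).
  s_2 = 0 + 0 + 0 + 0 + 0 + 1 + 1 + 0 = 2 ≡ 0 (mod 2).
  s_3 = 1 + 1 + 0 + 0 + 1 + 1 + 1 + 0 = 5 ≡ 1 (mod 2).
  s_4 = 1 + 1 + 0 + 0 + 1 + 1 + 1 + 0 = 5 ≡ 1 (mod 2).
s = (0, 0, 1, 1)^T — this equals column 3 of H (binary 0011), so error is at position 3.
Correct: flip bit 3 of r = 111000011110110 to get c = 110000011110110.


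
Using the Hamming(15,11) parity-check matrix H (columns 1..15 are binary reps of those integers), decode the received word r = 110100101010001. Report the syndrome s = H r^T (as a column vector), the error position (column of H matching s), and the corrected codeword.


s = (1, 1, 0, 1)^T, error position = 13, corrected codeword c = 110100101010101

Compute s = H r^T mod 2 one row at a time:
  s_1 = 0 + 1 + 0 + 1 + 0 + 0 + 0 + 1 = 3 ≡ 1 (mod 2).
  s_2 = 1 + 0 + 0 + 1 + 0 + 0 + 0 + 1 = 3 ≡ 1 (mod 2).
  s_3 = 1 + 0 + 0 + 1 + 0 + 1 + 0 + 1 = 4 ≡ 0 (mod 2).
  s_4 = 1 + 0 + 0 + 1 + 1 + 1 + 0 + 1 = 5 ≡ 1 (mod 2).
s = (1, 1, 0, 1)^T — this equals column 13 of H (binary 1101), so error is at position 13.
Correct: flip bit 13 of r = 110100101010001 to get c = 110100101010101.


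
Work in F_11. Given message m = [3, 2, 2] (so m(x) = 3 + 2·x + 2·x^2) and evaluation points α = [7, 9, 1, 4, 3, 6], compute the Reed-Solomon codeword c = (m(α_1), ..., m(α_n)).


c = [5, 7, 7, 10, 5, 10]

Message polynomial: m(x) = 3 + 2·x + 2·x^2 (mod 11).
For each evaluation point α_i, compute m(α_i) mod 11:
  α_1 = 7: Horner steps 2 → 5 → 5, so m(7) = 5.
  α_2 = 9: Horner steps 2 → 9 → 7, so m(9) = 7.
  α_3 = 1: Horner steps 2 → 4 → 7, so m(1) = 7.
  α_4 = 4: Horner steps 2 → 10 → 10, so m(4) = 10.
  α_5 = 3: Horner steps 2 → 8 → 5, so m(3) = 5.
  α_6 = 6: Horner steps 2 → 3 → 10, so m(6) = 10.
Codeword c = [5, 7, 7, 10, 5, 10] ∈ F_11^6.


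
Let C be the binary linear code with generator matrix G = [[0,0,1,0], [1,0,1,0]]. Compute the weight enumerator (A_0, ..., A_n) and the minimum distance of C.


Weight distribution: A_0 = 1, A_1 = 2, A_2 = 1. Minimum distance d = 1.

Enumerate all 2^2 = 4 messages m ∈ F_2^2.
For each, compute codeword c = mG in F_2^4, then tally its weight.
  m = 00 → c = 0000, weight = 0.
  m = 10 → c = 0010, weight = 1.
  m = 01 → c = 1010, weight = 2.
  m = 11 → c = 1000, weight = 1.
Tally weights:
  weight 0: 1 codewords.
  weight 1: 2 codewords.
  weight 2: 1 codewords.
Minimum distance d = smallest w > 0 with A_w > 0 = 1.
Sanity: Σ A_w = 4 = 2^2 = 4 ✓.


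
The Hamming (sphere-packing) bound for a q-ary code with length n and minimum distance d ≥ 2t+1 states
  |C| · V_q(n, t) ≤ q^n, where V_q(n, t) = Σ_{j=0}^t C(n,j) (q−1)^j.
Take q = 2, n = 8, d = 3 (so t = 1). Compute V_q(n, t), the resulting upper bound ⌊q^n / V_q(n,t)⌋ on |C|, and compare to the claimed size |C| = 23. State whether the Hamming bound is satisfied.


V_q(n, t) = 9, q^n = 256, Hamming bound = 28, |C| = 23 ≤ bound (satisfied).

Step 1: Compute V_q(n, t) = Σ_{j=0}^1 C(n, j) (q−1)^j.
  j = 0: C(8,0)·(1)^0 = 1·1 = 1.
  j = 1: C(8,1)·(1)^1 = 8·1 = 8.
  V_q(n, t) = 1 + 8 = 9.
Step 2: q^n = 2^8 = 256.
Step 3: Hamming bound ⌊q^n / V_q(n,t)⌋ = ⌊256/9⌋ = 28.
Step 4: Compare |C| = 23 to 28: satisfied.
The claimed |C| lies below the Hamming bound.


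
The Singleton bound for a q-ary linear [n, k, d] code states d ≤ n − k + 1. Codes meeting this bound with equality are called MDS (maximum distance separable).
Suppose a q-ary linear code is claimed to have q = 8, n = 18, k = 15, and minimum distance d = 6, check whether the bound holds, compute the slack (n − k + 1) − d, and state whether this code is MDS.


Singleton RHS = n − k + 1 = 4, slack = -2, bound violated (no such code; not MDS).

Singleton bound: d ≤ n − k + 1.
Here n = 18, k = 15, so n − k + 1 = 4.
Given d = 6, check d ≤ 4: NO.
Slack = (n − k + 1) − d = -2.
The slack is negative: d = 6 exceeds n − k + 1 = 4 by 2, so the Singleton bound is violated and no linear [18, 15, 6]_8 code can exist. In particular it is not MDS (MDS requires d = n − k + 1 exactly).
Description: the claimed parameters are [18, 15, 6]_8; such a code would be impossible (violates the Singleton bound).


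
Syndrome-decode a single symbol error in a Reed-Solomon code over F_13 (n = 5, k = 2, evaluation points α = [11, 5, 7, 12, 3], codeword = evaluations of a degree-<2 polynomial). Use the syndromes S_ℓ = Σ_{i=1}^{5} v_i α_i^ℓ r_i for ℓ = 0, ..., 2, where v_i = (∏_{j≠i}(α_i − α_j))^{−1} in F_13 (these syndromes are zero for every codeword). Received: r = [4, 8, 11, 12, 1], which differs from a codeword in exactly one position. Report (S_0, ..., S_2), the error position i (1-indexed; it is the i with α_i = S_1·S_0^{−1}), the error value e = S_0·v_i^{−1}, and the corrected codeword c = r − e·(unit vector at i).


S = (12, 10, 4), error at position 5, error magnitude e = 9, c = [4, 8, 11, 12, 5].

Step 1: column multipliers v_i = (∏_{j≠i}(α_i − α_j))^{−1} mod 13.
  i = 1 (α = 11): (11−5)(11−7)(11−12)(11−3) = 6·4·(−1)·8 = −192 ≡ 3, so v_1 = 3^{−1} = 9 (mod 13).
  i = 2 (α = 5): (5−11)(5−7)(5−12)(5−3) = (−6)·(−2)·(−7)·2 = −168 ≡ 1, so v_2 = 1^{−1} = 1 (mod 13).
  i = 3 (α = 7): (7−11)(7−5)(7−12)(7−3) = (−4)·2·(−5)·4 = 160 ≡ 4, so v_3 = 4^{−1} = 10 (mod 13).
  i = 4 (α = 12): (12−11)(12−5)(12−7)(12−3) = 1·7·5·9 = 315 ≡ 3, so v_4 = 3^{−1} = 9 (mod 13).
  i = 5 (α = 3): (3−11)(3−5)(3−7)(3−12) = (−8)·(−2)·(−4)·(−9) = 576 ≡ 4, so v_5 = 4^{−1} = 10 (mod 13).
  v = [9, 1, 10, 9, 10].
Step 2: syndromes of r = [4, 8, 11, 12, 1] (all sums mod 13).
  S_0 = Σ v_i r_i = 9·4 + 1·8 + 10·11 + 9·12 + 10·1 = 272 ≡ 12.
  S_1 = Σ v_i α_i r_i = 9·11·4 + 1·5·8 + 10·7·11 + 9·12·12 + 10·3·1 = 2532 ≡ 10.
  α_i^2 mod 13 = [4, 12, 10, 1, 9].
  S_2 = Σ v_i α_i^2 r_i = 9·4·4 + 1·12·8 + 10·10·11 + 9·1·12 + 10·9·1 = 1538 ≡ 4.
  S = (12, 10, 4) ≠ 0, so r is not a codeword (an error is present).
Step 3: locate the error. For a single error e at position i, S_ℓ = v_i·e·α_i^ℓ, so α_err = S_1/S_0.
  S_0^{−1} = 12^{−1} = 12 (mod 13), so α_err = 10·12 = 120 ≡ 3 = α_5. Error position i = 5.
  Consistency check: S_2/S_1 = 4·4 = 16 ≡ 3 = α_err ✓ (single-error assumption holds).
Step 4: error magnitude e = S_0/v_5 = S_0·∏_{j≠5}(α_5 − α_j) = 12·4 = 48 ≡ 9 (mod 13).
Step 5: correct position 5: c_5 = r_5 − e = 1 − 9 ≡ 5 (mod 13). Hence c = [4, 8, 11, 12, 5].
  Check: interpolating c through the α_i gives m(x) = 7 + 8·x (degree < 2) with m(α_i) = c_i for every i, so c is indeed a codeword.


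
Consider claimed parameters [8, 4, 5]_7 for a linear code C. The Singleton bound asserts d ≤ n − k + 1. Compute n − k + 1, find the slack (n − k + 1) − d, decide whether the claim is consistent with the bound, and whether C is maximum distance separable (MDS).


Singleton RHS = n − k + 1 = 5, slack = 0, bound satisfied, MDS.

Singleton bound: d ≤ n − k + 1.
Here n = 8, k = 4, so n − k + 1 = 5.
Given d = 5, check d ≤ 5: YES.
Slack = (n − k + 1) − d = 0.
The code is MDS (slack = 0).
Description: the claimed parameters are [8, 4, 5]_7; such a code would be MDS (meets Singleton bound).


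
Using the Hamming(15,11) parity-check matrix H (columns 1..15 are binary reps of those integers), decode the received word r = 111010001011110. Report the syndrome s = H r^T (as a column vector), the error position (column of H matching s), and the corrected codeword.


s = (1, 0, 0, 0)^T, error position = 8, corrected codeword c = 111010011011110

Compute s = H r^T mod 2 one row at a time:
  s_1 = 0 + 1 + 0 + 1 + 1 + 1 + 1 + 0 = 5 ≡ 1 (mod 2).
  s_2 = 0 + 1 + 0 + 0 + 1 + 1 + 1 + 0 = 4 ≡ 0 (mod 2).
  s_3 = 1 + 1 + 0 + 0 + 0 + 1 + 1 + 0 = 4 ≡ 0 (mod 2).
  s_4 = 1 + 1 + 1 + 0 + 1 + 1 + 1 + 0 = 6 ≡ 0 (mod 2).
s = (1, 0, 0, 0)^T — this equals column 8 of H (binary 1000), so error is at position 8.
Correct: flip bit 8 of r = 111010001011110 to get c = 111010011011110.


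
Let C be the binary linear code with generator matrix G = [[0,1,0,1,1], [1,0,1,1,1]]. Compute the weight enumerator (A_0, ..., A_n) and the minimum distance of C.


Weight distribution: A_0 = 1, A_3 = 2, A_4 = 1. Minimum distance d = 3.

Enumerate all 2^2 = 4 messages m ∈ F_2^2.
For each, compute codeword c = mG in F_2^5, then tally its weight.
  m = 00 → c = 00000, weight = 0.
  m = 10 → c = 01011, weight = 3.
  m = 01 → c = 10111, weight = 4.
  m = 11 → c = 11100, weight = 3.
Tally weights:
  weight 0: 1 codewords.
  weight 3: 2 codewords.
  weight 4: 1 codewords.
Minimum distance d = smallest w > 0 with A_w > 0 = 3.
Sanity: Σ A_w = 4 = 2^2 = 4 ✓.


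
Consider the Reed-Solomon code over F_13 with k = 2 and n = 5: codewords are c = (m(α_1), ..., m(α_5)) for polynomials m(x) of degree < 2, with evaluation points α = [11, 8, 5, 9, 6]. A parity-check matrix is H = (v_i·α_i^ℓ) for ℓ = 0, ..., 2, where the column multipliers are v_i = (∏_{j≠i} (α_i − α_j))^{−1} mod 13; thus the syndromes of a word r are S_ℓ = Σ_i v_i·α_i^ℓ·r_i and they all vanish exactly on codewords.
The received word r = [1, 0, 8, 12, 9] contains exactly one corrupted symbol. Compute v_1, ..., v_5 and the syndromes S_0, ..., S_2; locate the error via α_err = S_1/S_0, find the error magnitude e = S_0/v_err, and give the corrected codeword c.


S = (3, 11, 10), error at position 2, error magnitude e = 2, c = [1, 11, 8, 12, 9].

Step 1: column multipliers v_i = (∏_{j≠i}(α_i − α_j))^{−1} mod 13.
  i = 1 (α = 11): (11−8)(11−5)(11−9)(11−6) = 3·6·2·5 = 180 ≡ 11, so v_1 = 11^{−1} = 6 (mod 13).
  i = 2 (α = 8): (8−11)(8−5)(8−9)(8−6) = (−3)·3·(−1)·2 = 18 ≡ 5, so v_2 = 5^{−1} = 8 (mod 13).
  i = 3 (α = 5): (5−11)(5−8)(5−9)(5−6) = (−6)·(−3)·(−4)·(−1) = 72 ≡ 7, so v_3 = 7^{−1} = 2 (mod 13).
  i = 4 (α = 9): (9−11)(9−8)(9−5)(9−6) = (−2)·1·4·3 = −24 ≡ 2, so v_4 = 2^{−1} = 7 (mod 13).
  i = 5 (α = 6): (6−11)(6−8)(6−5)(6−9) = (−5)·(−2)·1·(−3) = −30 ≡ 9, so v_5 = 9^{−1} = 3 (mod 13).
  v = [6, 8, 2, 7, 3].
Step 2: syndromes of r = [1, 0, 8, 12, 9] (all sums mod 13).
  S_0 = Σ v_i r_i = 6·1 + 8·0 + 2·8 + 7·12 + 3·9 = 133 ≡ 3.
  S_1 = Σ v_i α_i r_i = 6·11·1 + 8·8·0 + 2·5·8 + 7·9·12 + 3·6·9 = 1064 ≡ 11.
  α_i^2 mod 13 = [4, 12, 12, 3, 10].
  S_2 = Σ v_i α_i^2 r_i = 6·4·1 + 8·12·0 + 2·12·8 + 7·3·12 + 3·10·9 = 738 ≡ 10.
  S = (3, 11, 10) ≠ 0, so r is not a codeword (an error is present).
Step 3: locate the error. For a single error e at position i, S_ℓ = v_i·e·α_i^ℓ, so α_err = S_1/S_0.
  S_0^{−1} = 3^{−1} = 9 (mod 13), so α_err = 11·9 = 99 ≡ 8 = α_2. Error position i = 2.
  Consistency check: S_2/S_1 = 10·6 = 60 ≡ 8 = α_err ✓ (single-error assumption holds).
Step 4: error magnitude e = S_0/v_2 = S_0·∏_{j≠2}(α_2 − α_j) = 3·5 = 15 ≡ 2 (mod 13).
Step 5: correct position 2: c_2 = r_2 − e = 0 − 2 ≡ 11 (mod 13). Hence c = [1, 11, 8, 12, 9].
  Check: interpolating c through the α_i gives m(x) = 3 + 1·x (degree < 2) with m(α_i) = c_i for every i, so c is indeed a codeword.


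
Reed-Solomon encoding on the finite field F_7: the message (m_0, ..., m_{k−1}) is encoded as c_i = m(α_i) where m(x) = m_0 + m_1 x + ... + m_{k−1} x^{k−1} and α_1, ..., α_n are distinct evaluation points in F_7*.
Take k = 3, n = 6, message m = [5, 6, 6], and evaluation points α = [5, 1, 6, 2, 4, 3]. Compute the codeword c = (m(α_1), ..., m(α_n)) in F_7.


c = [3, 3, 5, 6, 6, 0]

Message polynomial: m(x) = 5 + 6·x + 6·x^2 (mod 7).
For each evaluation point α_i, compute m(α_i) mod 7:
  α_1 = 5: Horner steps 6 → 1 → 3, so m(5) = 3.
  α_2 = 1: Horner steps 6 → 5 → 3, so m(1) = 3.
  α_3 = 6: Horner steps 6 → 0 → 5, so m(6) = 5.
  α_4 = 2: Horner steps 6 → 4 → 6, so m(2) = 6.
  α_5 = 4: Horner steps 6 → 2 → 6, so m(4) = 6.
  α_6 = 3: Horner steps 6 → 3 → 0, so m(3) = 0.
Codeword c = [3, 3, 5, 6, 6, 0] ∈ F_7^6.


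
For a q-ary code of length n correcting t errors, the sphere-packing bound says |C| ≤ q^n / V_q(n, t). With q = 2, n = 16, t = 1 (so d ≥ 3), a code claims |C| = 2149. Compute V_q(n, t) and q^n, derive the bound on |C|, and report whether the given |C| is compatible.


V_q(n, t) = 17, q^n = 65536, Hamming bound = 3855, |C| = 2149 ≤ bound (satisfied).

Step 1: Compute V_q(n, t) = Σ_{j=0}^1 C(n, j) (q−1)^j.
  j = 0: C(16,0)·(1)^0 = 1·1 = 1.
  j = 1: C(16,1)·(1)^1 = 16·1 = 16.
  V_q(n, t) = 1 + 16 = 17.
Step 2: q^n = 2^16 = 65536.
Step 3: Hamming bound ⌊q^n / V_q(n,t)⌋ = ⌊65536/17⌋ = 3855.
Step 4: Compare |C| = 2149 to 3855: satisfied.
The claimed |C| lies below the Hamming bound.


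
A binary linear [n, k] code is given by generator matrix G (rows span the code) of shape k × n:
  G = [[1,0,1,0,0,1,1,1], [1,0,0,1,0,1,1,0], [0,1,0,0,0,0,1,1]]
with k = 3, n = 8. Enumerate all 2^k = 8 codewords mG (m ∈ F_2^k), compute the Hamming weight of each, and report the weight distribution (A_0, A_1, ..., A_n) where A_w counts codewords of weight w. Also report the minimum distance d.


Weight distribution: A_0 = 1, A_3 = 2, A_4 = 3, A_5 = 2. Minimum distance d = 3.

Enumerate all 2^3 = 8 messages m ∈ F_2^3.
For each, compute codeword c = mG in F_2^8, then tally its weight.
  m = 000 → c = 00000000, weight = 0.
  m = 100 → c = 10100111, weight = 5.
  m = 010 → c = 10010110, weight = 4.
  m = 110 → c = 00110001, weight = 3.
  m = 001 → c = 01000011, weight = 3.
  m = 101 → c = 11100100, weight = 4.
  m = 011 → c = 11010101, weight = 5.
  m = 111 → c = 01110010, weight = 4.
Tally weights:
  weight 0: 1 codewords.
  weight 3: 2 codewords.
  weight 4: 3 codewords.
  weight 5: 2 codewords.
Minimum distance d = smallest w > 0 with A_w > 0 = 3.
Sanity: Σ A_w = 8 = 2^3 = 8 ✓.


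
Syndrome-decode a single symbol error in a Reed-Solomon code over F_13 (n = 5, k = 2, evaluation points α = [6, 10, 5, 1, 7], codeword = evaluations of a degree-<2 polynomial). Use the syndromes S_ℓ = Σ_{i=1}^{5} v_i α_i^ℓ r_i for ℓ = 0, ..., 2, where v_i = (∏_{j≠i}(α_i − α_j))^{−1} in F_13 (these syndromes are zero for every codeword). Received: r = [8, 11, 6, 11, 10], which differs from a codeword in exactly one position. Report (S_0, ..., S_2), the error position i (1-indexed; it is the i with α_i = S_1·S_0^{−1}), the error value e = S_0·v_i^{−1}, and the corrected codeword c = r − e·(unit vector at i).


S = (3, 4, 1), error at position 2, error magnitude e = 8, c = [8, 3, 6, 11, 10].

Step 1: column multipliers v_i = (∏_{j≠i}(α_i − α_j))^{−1} mod 13.
  i = 1 (α = 6): (6−10)(6−5)(6−1)(6−7) = (−4)·1·5·(−1) = 20 ≡ 7, so v_1 = 7^{−1} = 2 (mod 13).
  i = 2 (α = 10): (10−6)(10−5)(10−1)(10−7) = 4·5·9·3 = 540 ≡ 7, so v_2 = 7^{−1} = 2 (mod 13).
  i = 3 (α = 5): (5−6)(5−10)(5−1)(5−7) = (−1)·(−5)·4·(−2) = −40 ≡ 12, so v_3 = 12^{−1} = 12 (mod 13).
  i = 4 (α = 1): (1−6)(1−10)(1−5)(1−7) = (−5)·(−9)·(−4)·(−6) = 1080 ≡ 1, so v_4 = 1^{−1} = 1 (mod 13).
  i = 5 (α = 7): (7−6)(7−10)(7−5)(7−1) = 1·(−3)·2·6 = −36 ≡ 3, so v_5 = 3^{−1} = 9 (mod 13).
  v = [2, 2, 12, 1, 9].
Step 2: syndromes of r = [8, 11, 6, 11, 10] (all sums mod 13).
  S_0 = Σ v_i r_i = 2·8 + 2·11 + 12·6 + 1·11 + 9·10 = 211 ≡ 3.
  S_1 = Σ v_i α_i r_i = 2·6·8 + 2·10·11 + 12·5·6 + 1·1·11 + 9·7·10 = 1317 ≡ 4.
  α_i^2 mod 13 = [10, 9, 12, 1, 10].
  S_2 = Σ v_i α_i^2 r_i = 2·10·8 + 2·9·11 + 12·12·6 + 1·1·11 + 9·10·10 = 2133 ≡ 1.
  S = (3, 4, 1) ≠ 0, so r is not a codeword (an error is present).
Step 3: locate the error. For a single error e at position i, S_ℓ = v_i·e·α_i^ℓ, so α_err = S_1/S_0.
  S_0^{−1} = 3^{−1} = 9 (mod 13), so α_err = 4·9 = 36 ≡ 10 = α_2. Error position i = 2.
  Consistency check: S_2/S_1 = 1·10 = 10 ≡ 10 = α_err ✓ (single-error assumption holds).
Step 4: error magnitude e = S_0/v_2 = S_0·∏_{j≠2}(α_2 − α_j) = 3·7 = 21 ≡ 8 (mod 13).
Step 5: correct position 2: c_2 = r_2 − e = 11 − 8 ≡ 3 (mod 13). Hence c = [8, 3, 6, 11, 10].
  Check: interpolating c through the α_i gives m(x) = 9 + 2·x (degree < 2) with m(α_i) = c_i for every i, so c is indeed a codeword.


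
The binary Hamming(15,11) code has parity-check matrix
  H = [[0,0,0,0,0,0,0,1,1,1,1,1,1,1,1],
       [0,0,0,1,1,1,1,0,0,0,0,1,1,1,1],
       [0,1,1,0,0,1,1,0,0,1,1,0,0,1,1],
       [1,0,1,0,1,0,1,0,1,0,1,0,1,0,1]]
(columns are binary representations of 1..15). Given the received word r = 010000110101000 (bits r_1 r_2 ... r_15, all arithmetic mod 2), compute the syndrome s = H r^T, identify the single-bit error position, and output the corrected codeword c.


s = (1, 0, 1, 1)^T, error position = 11, corrected codeword c = 010000110111000

Compute s = H r^T mod 2 one row at a time:
  s_1 = 1 + 0 + 1 + 0 + 1 + 0 + 0 + 0 = 3 ≡ 1 (mod 2).
  s_2 = 0 + 0 + 0 + 1 + 1 + 0 + 0 + 0 = 2 ≡ 0 (mod 2).
  s_3 = 1 + 0 + 0 + 1 + 1 + 0 + 0 + 0 = 3 ≡ 1 (mod 2).
  s_4 = 0 + 0 + 0 + 1 + 0 + 0 + 0 + 0 = 1 ≡ 1 (mod 2).
s = (1, 0, 1, 1)^T — this equals column 11 of H (binary 1011), so error is at position 11.
Correct: flip bit 11 of r = 010000110101000 to get c = 010000110111000.


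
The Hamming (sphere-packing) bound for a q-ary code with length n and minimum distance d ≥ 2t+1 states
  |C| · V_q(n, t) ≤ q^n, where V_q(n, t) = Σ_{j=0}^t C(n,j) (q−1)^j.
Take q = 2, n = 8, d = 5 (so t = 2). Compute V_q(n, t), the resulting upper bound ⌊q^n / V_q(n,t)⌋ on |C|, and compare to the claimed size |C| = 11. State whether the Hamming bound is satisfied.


V_q(n, t) = 37, q^n = 256, Hamming bound = 6, |C| = 11 > bound (violated).

Step 1: Compute V_q(n, t) = Σ_{j=0}^2 C(n, j) (q−1)^j.
  j = 0: C(8,0)·(1)^0 = 1·1 = 1.
  j = 1: C(8,1)·(1)^1 = 8·1 = 8.
  j = 2: C(8,2)·(1)^2 = 28·1 = 28.
  V_q(n, t) = 1 + 8 + 28 = 37.
Step 2: q^n = 2^8 = 256.
Step 3: Hamming bound ⌊q^n / V_q(n,t)⌋ = ⌊256/37⌋ = 6.
Step 4: Compare |C| = 11 to 6: violated.
The claimed |C| lies above the Hamming bound, so no 2-ary code of length 8 with d ≥ 5 can have 11 codewords.


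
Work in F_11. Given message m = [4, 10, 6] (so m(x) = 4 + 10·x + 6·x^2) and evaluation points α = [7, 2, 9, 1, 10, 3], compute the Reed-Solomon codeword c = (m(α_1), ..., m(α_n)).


c = [5, 4, 8, 9, 0, 0]

Message polynomial: m(x) = 4 + 10·x + 6·x^2 (mod 11).
For each evaluation point α_i, compute m(α_i) mod 11:
  α_1 = 7: Horner steps 6 → 8 → 5, so m(7) = 5.
  α_2 = 2: Horner steps 6 → 0 → 4, so m(2) = 4.
  α_3 = 9: Horner steps 6 → 9 → 8, so m(9) = 8.
  α_4 = 1: Horner steps 6 → 5 → 9, so m(1) = 9.
  α_5 = 10: Horner steps 6 → 4 → 0, so m(10) = 0.
  α_6 = 3: Horner steps 6 → 6 → 0, so m(3) = 0.
Codeword c = [5, 4, 8, 9, 0, 0] ∈ F_11^6.


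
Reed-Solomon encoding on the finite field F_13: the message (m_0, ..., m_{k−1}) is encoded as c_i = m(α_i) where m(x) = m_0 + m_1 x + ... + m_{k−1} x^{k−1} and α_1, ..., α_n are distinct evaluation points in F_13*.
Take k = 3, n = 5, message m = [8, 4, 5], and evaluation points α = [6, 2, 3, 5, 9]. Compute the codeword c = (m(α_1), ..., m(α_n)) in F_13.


c = [4, 10, 0, 10, 7]

Message polynomial: m(x) = 8 + 4·x + 5·x^2 (mod 13).
For each evaluation point α_i, compute m(α_i) mod 13:
  α_1 = 6: Horner steps 5 → 8 → 4, so m(6) = 4.
  α_2 = 2: Horner steps 5 → 1 → 10, so m(2) = 10.
  α_3 = 3: Horner steps 5 → 6 → 0, so m(3) = 0.
  α_4 = 5: Horner steps 5 → 3 → 10, so m(5) = 10.
  α_5 = 9: Horner steps 5 → 10 → 7, so m(9) = 7.
Codeword c = [4, 10, 0, 10, 7] ∈ F_13^5.


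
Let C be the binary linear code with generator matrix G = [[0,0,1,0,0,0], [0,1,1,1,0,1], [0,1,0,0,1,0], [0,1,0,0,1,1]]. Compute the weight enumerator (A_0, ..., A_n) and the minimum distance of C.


Weight distribution: A_0 = 1, A_1 = 2, A_2 = 4, A_3 = 6, A_4 = 3. Minimum distance d = 1.

Enumerate all 2^4 = 16 messages m ∈ F_2^4.
For each, compute codeword c = mG in F_2^6, then tally its weight.
  m = 0000 → c = 000000, weight = 0.
  m = 1000 → c = 001000, weight = 1.
  m = 0100 → c = 011101, weight = 4.
  m = 1100 → c = 010101, weight = 3.
  m = 0010 → c = 010010, weight = 2.
  m = 1010 → c = 011010, weight = 3.
  m = 0110 → c = 001111, weight = 4.
  m = 1110 → c = 000111, weight = 3.
  m = 0001 → c = 010011, weight = 3.
  m = 1001 → c = 011011, weight = 4.
  m = 0101 → c = 001110, weight = 3.
  m = 1101 → c = 000110, weight = 2.
  m = 0011 → c = 000001, weight = 1.
  m = 1011 → c = 001001, weight = 2.
  m = 0111 → c = 011100, weight = 3.
  m = 1111 → c = 010100, weight = 2.
Tally weights:
  weight 0: 1 codewords.
  weight 1: 2 codewords.
  weight 2: 4 codewords.
  weight 3: 6 codewords.
  weight 4: 3 codewords.
Minimum distance d = smallest w > 0 with A_w > 0 = 1.
Sanity: Σ A_w = 16 = 2^4 = 16 ✓.


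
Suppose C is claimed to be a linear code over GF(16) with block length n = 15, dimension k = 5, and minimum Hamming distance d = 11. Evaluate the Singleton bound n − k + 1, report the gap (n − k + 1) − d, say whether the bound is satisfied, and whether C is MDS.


Singleton RHS = n − k + 1 = 11, slack = 0, bound satisfied, MDS.

Singleton bound: d ≤ n − k + 1.
Here n = 15, k = 5, so n − k + 1 = 11.
Given d = 11, check d ≤ 11: YES.
Slack = (n − k + 1) − d = 0.
The code is MDS (slack = 0).
Description: the claimed parameters are [15, 5, 11]_16; such a code would be MDS (meets Singleton bound).


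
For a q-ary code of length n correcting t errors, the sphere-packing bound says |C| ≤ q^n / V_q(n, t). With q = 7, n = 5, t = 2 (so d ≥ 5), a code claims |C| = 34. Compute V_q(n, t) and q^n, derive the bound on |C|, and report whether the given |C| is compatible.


V_q(n, t) = 391, q^n = 16807, Hamming bound = 42, |C| = 34 ≤ bound (satisfied).

Step 1: Compute V_q(n, t) = Σ_{j=0}^2 C(n, j) (q−1)^j.
  j = 0: C(5,0)·(6)^0 = 1·1 = 1.
  j = 1: C(5,1)·(6)^1 = 5·6 = 30.
  j = 2: C(5,2)·(6)^2 = 10·36 = 360.
  V_q(n, t) = 1 + 30 + 360 = 391.
Step 2: q^n = 7^5 = 16807.
Step 3: Hamming bound ⌊q^n / V_q(n,t)⌋ = ⌊16807/391⌋ = 42.
Step 4: Compare |C| = 34 to 42: satisfied.
The claimed |C| lies below the Hamming bound.


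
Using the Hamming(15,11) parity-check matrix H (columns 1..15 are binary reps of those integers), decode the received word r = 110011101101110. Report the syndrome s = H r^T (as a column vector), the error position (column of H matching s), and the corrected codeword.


s = (1, 0, 1, 1)^T, error position = 11, corrected codeword c = 110011101111110

Compute s = H r^T mod 2 one row at a time:
  s_1 = 0 + 1 + 1 + 0 + 1 + 1 + 1 + 0 = 5 ≡ 1 (mod 2).
  s_2 = 0 + 1 + 1 + 1 + 1 + 1 + 1 + 0 = 6 ≡ 0 (mod 2).
  s_3 = 1 + 0 + 1 + 1 + 1 + 0 + 1 + 0 = 5 ≡ 1 (mod 2).
  s_4 = 1 + 0 + 1 + 1 + 1 + 0 + 1 + 0 = 5 ≡ 1 (mod 2).
s = (1, 0, 1, 1)^T — this equals column 11 of H (binary 1011), so error is at position 11.
Correct: flip bit 11 of r = 110011101101110 to get c = 110011101111110.


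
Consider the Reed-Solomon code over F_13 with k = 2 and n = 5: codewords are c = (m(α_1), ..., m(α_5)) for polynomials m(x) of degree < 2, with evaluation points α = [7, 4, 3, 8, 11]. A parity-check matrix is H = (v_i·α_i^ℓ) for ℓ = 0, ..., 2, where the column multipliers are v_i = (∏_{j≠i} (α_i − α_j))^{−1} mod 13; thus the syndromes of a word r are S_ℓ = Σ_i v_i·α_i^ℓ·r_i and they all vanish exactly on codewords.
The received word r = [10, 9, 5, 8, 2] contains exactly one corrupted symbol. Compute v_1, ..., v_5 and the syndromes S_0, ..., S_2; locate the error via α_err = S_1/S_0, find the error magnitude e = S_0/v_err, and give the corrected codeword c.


S = (12, 9, 10), error at position 2, error magnitude e = 6, c = [10, 3, 5, 8, 2].

Step 1: column multipliers v_i = (∏_{j≠i}(α_i − α_j))^{−1} mod 13.
  i = 1 (α = 7): (7−4)(7−3)(7−8)(7−11) = 3·4·(−1)·(−4) = 48 ≡ 9, so v_1 = 9^{−1} = 3 (mod 13).
  i = 2 (α = 4): (4−7)(4−3)(4−8)(4−11) = (−3)·1·(−4)·(−7) = −84 ≡ 7, so v_2 = 7^{−1} = 2 (mod 13).
  i = 3 (α = 3): (3−7)(3−4)(3−8)(3−11) = (−4)·(−1)·(−5)·(−8) = 160 ≡ 4, so v_3 = 4^{−1} = 10 (mod 13).
  i = 4 (α = 8): (8−7)(8−4)(8−3)(8−11) = 1·4·5·(−3) = −60 ≡ 5, so v_4 = 5^{−1} = 8 (mod 13).
  i = 5 (α = 11): (11−7)(11−4)(11−3)(11−8) = 4·7·8·3 = 672 ≡ 9, so v_5 = 9^{−1} = 3 (mod 13).
  v = [3, 2, 10, 8, 3].
Step 2: syndromes of r = [10, 9, 5, 8, 2] (all sums mod 13).
  S_0 = Σ v_i r_i = 3·10 + 2·9 + 10·5 + 8·8 + 3·2 = 168 ≡ 12.
  S_1 = Σ v_i α_i r_i = 3·7·10 + 2·4·9 + 10·3·5 + 8·8·8 + 3·11·2 = 1010 ≡ 9.
  α_i^2 mod 13 = [10, 3, 9, 12, 4].
  S_2 = Σ v_i α_i^2 r_i = 3·10·10 + 2·3·9 + 10·9·5 + 8·12·8 + 3·4·2 = 1596 ≡ 10.
  S = (12, 9, 10) ≠ 0, so r is not a codeword (an error is present).
Step 3: locate the error. For a single error e at position i, S_ℓ = v_i·e·α_i^ℓ, so α_err = S_1/S_0.
  S_0^{−1} = 12^{−1} = 12 (mod 13), so α_err = 9·12 = 108 ≡ 4 = α_2. Error position i = 2.
  Consistency check: S_2/S_1 = 10·3 = 30 ≡ 4 = α_err ✓ (single-error assumption holds).
Step 4: error magnitude e = S_0/v_2 = S_0·∏_{j≠2}(α_2 − α_j) = 12·7 = 84 ≡ 6 (mod 13).
Step 5: correct position 2: c_2 = r_2 − e = 9 − 6 ≡ 3 (mod 13). Hence c = [10, 3, 5, 8, 2].
  Check: interpolating c through the α_i gives m(x) = 11 + 11·x (degree < 2) with m(α_i) = c_i for every i, so c is indeed a codeword.


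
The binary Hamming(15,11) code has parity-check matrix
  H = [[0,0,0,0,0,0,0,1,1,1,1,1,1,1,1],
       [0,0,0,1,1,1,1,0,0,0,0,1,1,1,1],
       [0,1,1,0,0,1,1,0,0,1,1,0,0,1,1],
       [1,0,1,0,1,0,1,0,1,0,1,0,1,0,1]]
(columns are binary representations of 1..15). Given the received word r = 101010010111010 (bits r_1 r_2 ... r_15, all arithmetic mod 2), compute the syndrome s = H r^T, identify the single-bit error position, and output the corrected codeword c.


s = (1, 1, 0, 0)^T, error position = 12, corrected codeword c = 101010010110010

Compute s = H r^T mod 2 one row at a time:
  s_1 = 1 + 0 + 1 + 1 + 1 + 0 + 1 + 0 = 5 ≡ 1 (mod 2).
  s_2 = 0 + 1 + 0 + 0 + 1 + 0 + 1 + 0 = 3 ≡ 1 (mod 2).
  s_3 = 0 + 1 + 0 + 0 + 1 + 1 + 1 + 0 = 4 ≡ 0 (mod 2).
  s_4 = 1 + 1 + 1 + 0 + 0 + 1 + 0 + 0 = 4 ≡ 0 (mod 2).
s = (1, 1, 0, 0)^T — this equals column 12 of H (binary 1100), so error is at position 12.
Correct: flip bit 12 of r = 101010010111010 to get c = 101010010110010.


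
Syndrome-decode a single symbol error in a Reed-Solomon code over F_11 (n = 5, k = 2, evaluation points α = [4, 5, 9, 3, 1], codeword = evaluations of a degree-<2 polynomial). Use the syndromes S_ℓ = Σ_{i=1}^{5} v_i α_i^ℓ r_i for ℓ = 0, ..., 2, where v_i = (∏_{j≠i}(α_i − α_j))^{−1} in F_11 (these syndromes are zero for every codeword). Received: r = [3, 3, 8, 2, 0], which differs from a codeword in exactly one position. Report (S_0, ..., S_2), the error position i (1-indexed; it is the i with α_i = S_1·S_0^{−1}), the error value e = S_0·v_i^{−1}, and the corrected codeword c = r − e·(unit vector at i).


S = (10, 6, 8), error at position 2, error magnitude e = 10, c = [3, 4, 8, 2, 0].

Step 1: column multipliers v_i = (∏_{j≠i}(α_i − α_j))^{−1} mod 11.
  i = 1 (α = 4): (4−5)(4−9)(4−3)(4−1) = (−1)·(−5)·1·3 = 15 ≡ 4, so v_1 = 4^{−1} = 3 (mod 11).
  i = 2 (α = 5): (5−4)(5−9)(5−3)(5−1) = 1·(−4)·2·4 = −32 ≡ 1, so v_2 = 1^{−1} = 1 (mod 11).
  i = 3 (α = 9): (9−4)(9−5)(9−3)(9−1) = 5·4·6·8 = 960 ≡ 3, so v_3 = 3^{−1} = 4 (mod 11).
  i = 4 (α = 3): (3−4)(3−5)(3−9)(3−1) = (−1)·(−2)·(−6)·2 = −24 ≡ 9, so v_4 = 9^{−1} = 5 (mod 11).
  i = 5 (α = 1): (1−4)(1−5)(1−9)(1−3) = (−3)·(−4)·(−8)·(−2) = 192 ≡ 5, so v_5 = 5^{−1} = 9 (mod 11).
  v = [3, 1, 4, 5, 9].
Step 2: syndromes of r = [3, 3, 8, 2, 0] (all sums mod 11).
  S_0 = Σ v_i r_i = 3·3 + 1·3 + 4·8 + 5·2 + 9·0 = 54 ≡ 10.
  S_1 = Σ v_i α_i r_i = 3·4·3 + 1·5·3 + 4·9·8 + 5·3·2 + 9·1·0 = 369 ≡ 6.
  α_i^2 mod 11 = [5, 3, 4, 9, 1].
  S_2 = Σ v_i α_i^2 r_i = 3·5·3 + 1·3·3 + 4·4·8 + 5·9·2 + 9·1·0 = 272 ≡ 8.
  S = (10, 6, 8) ≠ 0, so r is not a codeword (an error is present).
Step 3: locate the error. For a single error e at position i, S_ℓ = v_i·e·α_i^ℓ, so α_err = S_1/S_0.
  S_0^{−1} = 10^{−1} = 10 (mod 11), so α_err = 6·10 = 60 ≡ 5 = α_2. Error position i = 2.
  Consistency check: S_2/S_1 = 8·2 = 16 ≡ 5 = α_err ✓ (single-error assumption holds).
Step 4: error magnitude e = S_0/v_2 = S_0·∏_{j≠2}(α_2 − α_j) = 10·1 = 10 ≡ 10 (mod 11).
Step 5: correct position 2: c_2 = r_2 − e = 3 − 10 ≡ 4 (mod 11). Hence c = [3, 4, 8, 2, 0].
  Check: interpolating c through the α_i gives m(x) = 10 + 1·x (degree < 2) with m(α_i) = c_i for every i, so c is indeed a codeword.
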